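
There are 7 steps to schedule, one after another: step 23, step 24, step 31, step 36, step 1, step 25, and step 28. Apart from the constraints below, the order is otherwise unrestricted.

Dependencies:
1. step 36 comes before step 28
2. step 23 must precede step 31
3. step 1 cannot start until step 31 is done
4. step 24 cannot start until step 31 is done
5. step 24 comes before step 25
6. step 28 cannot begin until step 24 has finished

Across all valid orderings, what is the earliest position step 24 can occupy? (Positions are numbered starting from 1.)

3

The steps that are forced before step 24, directly or transitively, are step 23, step 31. That's 2 steps.
With 2 mandatory predecessors, the earliest step 24 can sit is position 2+1 = 3, and placing just those 2 first achieves it.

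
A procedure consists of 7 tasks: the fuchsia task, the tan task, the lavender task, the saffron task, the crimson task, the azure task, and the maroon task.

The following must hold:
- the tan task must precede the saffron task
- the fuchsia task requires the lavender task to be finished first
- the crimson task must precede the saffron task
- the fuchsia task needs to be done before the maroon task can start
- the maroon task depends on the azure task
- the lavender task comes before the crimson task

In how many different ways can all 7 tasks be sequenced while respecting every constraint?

3 tasks have no prerequisites (the tan task, the lavender task, the azure task), so any of them could come first.
Enumerating by repeatedly choosing an available task (one whose prerequisites are all placed) gives 132 distinct complete orderings.

132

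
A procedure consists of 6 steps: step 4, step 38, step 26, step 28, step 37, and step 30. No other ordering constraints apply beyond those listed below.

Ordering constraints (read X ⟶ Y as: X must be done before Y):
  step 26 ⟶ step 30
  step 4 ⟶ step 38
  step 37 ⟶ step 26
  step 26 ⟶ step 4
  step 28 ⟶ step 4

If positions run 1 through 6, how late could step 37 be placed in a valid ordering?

2

Following every chain forward from step 37, the steps that must come later are step 4, step 38, step 26, step 30 — 4 of them.
With 4 mandatory successors out of 6 steps total, the latest slot for step 37 is 6−4 = 2, and it's reachable by doing all non-successors before step 37.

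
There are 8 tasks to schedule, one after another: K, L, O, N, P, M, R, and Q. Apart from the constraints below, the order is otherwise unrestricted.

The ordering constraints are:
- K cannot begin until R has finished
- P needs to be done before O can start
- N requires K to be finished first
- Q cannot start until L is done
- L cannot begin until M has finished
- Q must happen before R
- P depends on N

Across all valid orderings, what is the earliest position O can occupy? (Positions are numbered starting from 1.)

The tasks that are forced before O, directly or transitively, are K, L, N, P, M, R, Q. That's 7 tasks.
With 7 mandatory predecessors, the earliest O can sit is position 7+1 = 8, and placing just those 7 first achieves it.

8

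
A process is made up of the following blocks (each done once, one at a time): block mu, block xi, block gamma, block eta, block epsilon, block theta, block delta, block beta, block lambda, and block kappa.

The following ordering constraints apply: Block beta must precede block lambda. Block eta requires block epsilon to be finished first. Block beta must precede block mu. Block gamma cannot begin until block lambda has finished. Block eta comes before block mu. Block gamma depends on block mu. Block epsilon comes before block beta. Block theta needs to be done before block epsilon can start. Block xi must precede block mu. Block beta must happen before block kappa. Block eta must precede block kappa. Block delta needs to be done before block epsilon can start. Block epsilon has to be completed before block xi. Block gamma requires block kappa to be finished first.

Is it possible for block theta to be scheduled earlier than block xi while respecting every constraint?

Every valid ordering already has block theta before block xi (the constraints require it), so in particular at least one does.

Yes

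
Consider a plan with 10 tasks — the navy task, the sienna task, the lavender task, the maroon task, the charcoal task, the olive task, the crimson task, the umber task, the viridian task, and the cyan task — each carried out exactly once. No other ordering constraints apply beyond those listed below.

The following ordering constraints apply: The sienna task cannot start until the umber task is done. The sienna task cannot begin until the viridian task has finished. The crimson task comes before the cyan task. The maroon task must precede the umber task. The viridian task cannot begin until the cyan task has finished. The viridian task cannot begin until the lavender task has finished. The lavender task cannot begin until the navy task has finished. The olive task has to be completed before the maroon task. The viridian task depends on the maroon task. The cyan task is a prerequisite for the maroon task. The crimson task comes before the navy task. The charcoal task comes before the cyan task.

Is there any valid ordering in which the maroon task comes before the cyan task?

There is a dependency chain the cyan task → the maroon task, so the maroon task always comes after the cyan task.
Hence the maroon task can never be scheduled before the cyan task.

No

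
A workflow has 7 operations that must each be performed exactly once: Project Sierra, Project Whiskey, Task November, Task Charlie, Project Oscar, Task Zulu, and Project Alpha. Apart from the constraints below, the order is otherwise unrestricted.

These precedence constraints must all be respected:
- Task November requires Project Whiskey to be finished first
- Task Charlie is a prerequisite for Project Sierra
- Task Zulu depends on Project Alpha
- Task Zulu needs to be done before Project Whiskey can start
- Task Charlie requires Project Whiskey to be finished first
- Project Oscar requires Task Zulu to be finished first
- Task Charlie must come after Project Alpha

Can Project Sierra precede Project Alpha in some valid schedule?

No

Following Project Alpha → Task Charlie → Project Sierra, Project Alpha must precede Project Sierra in every valid ordering.
So no valid ordering can have Project Sierra before Project Alpha.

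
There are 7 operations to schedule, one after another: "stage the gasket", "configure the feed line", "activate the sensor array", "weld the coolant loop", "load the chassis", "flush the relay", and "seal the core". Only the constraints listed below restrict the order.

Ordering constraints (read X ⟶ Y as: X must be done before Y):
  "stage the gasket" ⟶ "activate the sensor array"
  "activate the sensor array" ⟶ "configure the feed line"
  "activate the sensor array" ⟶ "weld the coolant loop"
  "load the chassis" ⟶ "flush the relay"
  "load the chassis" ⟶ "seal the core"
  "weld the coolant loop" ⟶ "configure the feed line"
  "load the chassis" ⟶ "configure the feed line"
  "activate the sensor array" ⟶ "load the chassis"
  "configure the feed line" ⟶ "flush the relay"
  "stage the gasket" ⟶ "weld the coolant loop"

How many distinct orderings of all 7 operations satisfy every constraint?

Only "stage the gasket" has no prerequisites, so it must go first.
Enumerating by repeatedly choosing an available operation (one whose prerequisites are all placed) gives 7 distinct complete orderings.

7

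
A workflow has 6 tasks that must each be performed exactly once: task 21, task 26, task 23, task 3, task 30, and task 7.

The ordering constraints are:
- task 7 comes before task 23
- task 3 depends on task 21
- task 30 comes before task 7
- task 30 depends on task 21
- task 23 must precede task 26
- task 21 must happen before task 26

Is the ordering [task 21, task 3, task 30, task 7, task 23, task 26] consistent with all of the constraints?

Yes

Checking each listed constraint against this order: for instance, task 21 is in position 1 and task 26 in position 6, so that constraint holds — and the remaining constraints check out the same way.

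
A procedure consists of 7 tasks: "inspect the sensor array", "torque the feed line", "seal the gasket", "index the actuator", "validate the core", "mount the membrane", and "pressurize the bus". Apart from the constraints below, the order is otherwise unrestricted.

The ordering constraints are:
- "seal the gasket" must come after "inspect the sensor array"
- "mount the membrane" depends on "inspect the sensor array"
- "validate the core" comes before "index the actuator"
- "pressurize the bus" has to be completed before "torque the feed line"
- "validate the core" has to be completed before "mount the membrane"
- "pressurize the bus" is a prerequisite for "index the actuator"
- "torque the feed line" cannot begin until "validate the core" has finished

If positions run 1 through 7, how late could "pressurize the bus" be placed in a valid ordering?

5

Following every chain forward from "pressurize the bus", the tasks that must come later are "torque the feed line", "index the actuator" — 2 of them.
With 2 mandatory successors out of 7 tasks total, the latest slot for "pressurize the bus" is 7−2 = 5, and it's reachable by doing all non-successors before "pressurize the bus".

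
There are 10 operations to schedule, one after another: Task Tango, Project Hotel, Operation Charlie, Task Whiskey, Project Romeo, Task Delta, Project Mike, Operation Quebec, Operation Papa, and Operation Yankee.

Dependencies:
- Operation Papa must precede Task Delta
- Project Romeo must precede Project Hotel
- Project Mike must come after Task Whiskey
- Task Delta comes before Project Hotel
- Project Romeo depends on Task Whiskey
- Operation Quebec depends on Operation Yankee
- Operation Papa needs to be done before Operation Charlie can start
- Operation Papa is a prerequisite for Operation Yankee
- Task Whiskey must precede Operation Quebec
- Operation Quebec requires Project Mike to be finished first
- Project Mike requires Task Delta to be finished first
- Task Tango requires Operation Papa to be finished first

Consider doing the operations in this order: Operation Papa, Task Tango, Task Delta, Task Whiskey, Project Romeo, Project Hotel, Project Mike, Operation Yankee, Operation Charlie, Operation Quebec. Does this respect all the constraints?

Yes

Every stated constraint is respected: Operation Papa sits at position 1, ahead of Operation Charlie at position 9, and each of the other listed pairs likewise has the predecessor earlier in the sequence.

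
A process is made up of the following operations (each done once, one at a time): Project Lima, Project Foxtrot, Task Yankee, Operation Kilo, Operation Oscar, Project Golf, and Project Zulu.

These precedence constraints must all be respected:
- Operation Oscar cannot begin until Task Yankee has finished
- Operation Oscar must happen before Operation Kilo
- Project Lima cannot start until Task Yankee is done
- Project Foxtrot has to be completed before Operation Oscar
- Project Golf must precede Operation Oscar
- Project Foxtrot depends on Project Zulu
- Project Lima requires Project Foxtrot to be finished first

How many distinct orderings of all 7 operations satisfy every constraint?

The operations with no prerequisites are Task Yankee, Project Golf, Project Zulu; any of them can be placed first.
Enumerating by repeatedly choosing an available operation (one whose prerequisites are all placed) gives 39 distinct complete orderings.

39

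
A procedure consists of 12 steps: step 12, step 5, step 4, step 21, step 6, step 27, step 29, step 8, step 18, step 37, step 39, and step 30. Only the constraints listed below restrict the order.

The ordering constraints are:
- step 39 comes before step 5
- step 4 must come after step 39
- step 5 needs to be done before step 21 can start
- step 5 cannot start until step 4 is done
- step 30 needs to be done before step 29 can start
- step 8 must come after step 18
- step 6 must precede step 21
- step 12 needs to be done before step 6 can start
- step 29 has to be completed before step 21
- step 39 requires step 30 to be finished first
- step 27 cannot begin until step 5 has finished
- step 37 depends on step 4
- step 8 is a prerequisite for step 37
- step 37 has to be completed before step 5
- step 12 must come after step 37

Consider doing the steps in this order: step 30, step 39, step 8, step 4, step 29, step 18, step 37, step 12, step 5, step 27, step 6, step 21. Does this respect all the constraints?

No

The sequence places step 8 ahead of step 18.
That contradicts the constraint that step 18 must precede step 8.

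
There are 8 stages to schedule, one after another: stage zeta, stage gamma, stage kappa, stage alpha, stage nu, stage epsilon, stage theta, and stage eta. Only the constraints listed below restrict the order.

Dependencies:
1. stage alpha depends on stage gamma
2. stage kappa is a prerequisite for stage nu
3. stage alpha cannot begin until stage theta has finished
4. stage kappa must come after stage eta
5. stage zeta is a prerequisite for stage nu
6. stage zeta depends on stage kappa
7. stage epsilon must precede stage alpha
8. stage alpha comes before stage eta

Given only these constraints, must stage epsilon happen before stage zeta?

Chaining the stated constraints: stage epsilon → stage alpha → stage eta → stage kappa → stage zeta.
So stage epsilon must precede stage zeta in any valid ordering.

Yes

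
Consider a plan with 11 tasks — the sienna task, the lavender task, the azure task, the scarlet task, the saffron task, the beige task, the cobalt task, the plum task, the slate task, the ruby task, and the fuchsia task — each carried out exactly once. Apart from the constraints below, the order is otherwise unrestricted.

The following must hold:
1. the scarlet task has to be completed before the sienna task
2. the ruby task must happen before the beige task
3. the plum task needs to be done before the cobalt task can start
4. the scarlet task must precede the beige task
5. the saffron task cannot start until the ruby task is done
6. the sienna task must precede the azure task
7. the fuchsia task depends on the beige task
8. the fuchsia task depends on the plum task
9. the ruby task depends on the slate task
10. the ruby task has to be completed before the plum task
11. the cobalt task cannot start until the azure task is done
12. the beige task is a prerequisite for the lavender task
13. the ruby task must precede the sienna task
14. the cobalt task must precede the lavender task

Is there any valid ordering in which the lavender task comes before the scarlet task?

No

There is a dependency chain the scarlet task → the beige task → the lavender task, so the lavender task always comes after the scarlet task.
So no valid ordering can have the lavender task before the scarlet task.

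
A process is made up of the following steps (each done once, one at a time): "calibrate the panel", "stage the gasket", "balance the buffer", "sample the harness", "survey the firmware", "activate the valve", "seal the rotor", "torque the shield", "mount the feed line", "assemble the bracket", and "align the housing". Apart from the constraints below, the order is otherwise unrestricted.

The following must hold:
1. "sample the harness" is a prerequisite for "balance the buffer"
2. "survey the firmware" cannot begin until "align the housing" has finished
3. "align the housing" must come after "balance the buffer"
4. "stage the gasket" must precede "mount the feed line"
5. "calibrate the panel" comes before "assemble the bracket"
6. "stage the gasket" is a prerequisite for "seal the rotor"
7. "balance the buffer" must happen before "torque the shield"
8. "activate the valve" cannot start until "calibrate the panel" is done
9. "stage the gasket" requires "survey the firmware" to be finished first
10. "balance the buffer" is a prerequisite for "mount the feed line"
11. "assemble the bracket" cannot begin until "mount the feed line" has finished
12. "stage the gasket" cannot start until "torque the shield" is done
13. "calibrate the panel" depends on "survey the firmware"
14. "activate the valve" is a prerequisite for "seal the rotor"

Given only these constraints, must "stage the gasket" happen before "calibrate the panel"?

No

No chain of constraints connects "stage the gasket" to "calibrate the panel" in either direction.
A valid ordering placing "calibrate the panel" before "stage the gasket" exists, so the answer is no.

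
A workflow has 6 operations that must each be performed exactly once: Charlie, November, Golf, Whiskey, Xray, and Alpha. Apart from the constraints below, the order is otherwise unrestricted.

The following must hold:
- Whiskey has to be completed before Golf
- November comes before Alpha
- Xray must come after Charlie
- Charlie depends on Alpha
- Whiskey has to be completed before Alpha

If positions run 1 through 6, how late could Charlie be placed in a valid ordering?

5

The only operation forced after Charlie (directly or by a chain) is Xray.
So at least 1 operation follows Charlie, putting Charlie no later than position 5. That position is achievable by scheduling everything else first.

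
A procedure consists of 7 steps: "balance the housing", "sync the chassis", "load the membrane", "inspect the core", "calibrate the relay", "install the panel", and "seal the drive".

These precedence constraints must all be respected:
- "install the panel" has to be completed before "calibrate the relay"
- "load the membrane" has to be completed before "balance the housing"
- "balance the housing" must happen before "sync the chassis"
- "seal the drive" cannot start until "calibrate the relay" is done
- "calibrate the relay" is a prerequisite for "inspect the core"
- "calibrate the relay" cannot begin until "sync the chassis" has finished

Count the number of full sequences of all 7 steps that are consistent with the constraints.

The steps with no prerequisites are "load the membrane", "install the panel"; any of them can be placed first.
Enumerating by repeatedly choosing an available step (one whose prerequisites are all placed) gives 8 distinct complete orderings.

8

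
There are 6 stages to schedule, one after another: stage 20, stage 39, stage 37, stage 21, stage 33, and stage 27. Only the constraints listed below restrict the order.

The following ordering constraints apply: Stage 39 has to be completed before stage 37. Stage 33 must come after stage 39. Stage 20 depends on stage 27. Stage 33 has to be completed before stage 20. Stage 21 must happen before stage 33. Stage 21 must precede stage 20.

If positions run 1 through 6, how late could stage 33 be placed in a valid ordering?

The only stage forced after stage 33 (directly or by a chain) is stage 20.
With 1 mandatory successor out of 6 stages total, the latest slot for stage 33 is 6−1 = 5, and it's reachable by doing all non-successors before stage 33.

5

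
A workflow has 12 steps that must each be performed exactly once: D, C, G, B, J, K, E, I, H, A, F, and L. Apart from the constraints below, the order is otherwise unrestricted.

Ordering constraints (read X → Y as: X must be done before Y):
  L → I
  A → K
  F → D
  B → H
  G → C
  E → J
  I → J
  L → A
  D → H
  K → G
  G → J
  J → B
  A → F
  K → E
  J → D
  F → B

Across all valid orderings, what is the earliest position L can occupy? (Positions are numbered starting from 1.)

1

Nothing is required before L; it can be the very first step.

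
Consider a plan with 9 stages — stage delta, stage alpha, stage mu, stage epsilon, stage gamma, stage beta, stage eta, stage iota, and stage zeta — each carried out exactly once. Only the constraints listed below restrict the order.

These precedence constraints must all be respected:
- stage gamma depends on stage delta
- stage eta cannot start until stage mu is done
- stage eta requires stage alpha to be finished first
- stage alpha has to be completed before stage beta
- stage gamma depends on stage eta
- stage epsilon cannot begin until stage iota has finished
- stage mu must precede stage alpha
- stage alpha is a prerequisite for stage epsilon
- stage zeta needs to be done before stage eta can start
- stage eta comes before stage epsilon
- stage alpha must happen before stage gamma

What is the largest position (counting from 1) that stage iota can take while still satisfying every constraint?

8

Following the constraints forward from stage iota, its only required successor is stage epsilon.
With 1 mandatory successor out of 9 stages total, the latest slot for stage iota is 9−1 = 8, and it's reachable by doing all non-successors before stage iota.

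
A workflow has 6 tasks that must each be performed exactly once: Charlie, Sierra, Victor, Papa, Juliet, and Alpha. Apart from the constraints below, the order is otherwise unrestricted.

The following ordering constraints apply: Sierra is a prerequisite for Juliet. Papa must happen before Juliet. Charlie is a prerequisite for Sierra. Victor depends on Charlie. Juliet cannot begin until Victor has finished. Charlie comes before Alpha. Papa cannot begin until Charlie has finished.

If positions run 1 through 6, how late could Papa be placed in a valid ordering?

Following the constraints forward from Papa, its only required successor is Juliet.
So at least 1 task follows Papa, putting Papa no later than position 5. That position is achievable by scheduling everything else first.

5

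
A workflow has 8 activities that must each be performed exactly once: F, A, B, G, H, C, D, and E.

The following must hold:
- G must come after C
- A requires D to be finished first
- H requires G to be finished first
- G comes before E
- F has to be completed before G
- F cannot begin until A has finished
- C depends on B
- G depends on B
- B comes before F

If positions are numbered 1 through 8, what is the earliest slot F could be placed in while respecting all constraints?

Working backwards through the constraints from F, its full set of required predecessors is A, B, D — 3 of them.
With 3 mandatory predecessors, the earliest F can sit is position 3+1 = 4, and placing just those 3 first achieves it.

4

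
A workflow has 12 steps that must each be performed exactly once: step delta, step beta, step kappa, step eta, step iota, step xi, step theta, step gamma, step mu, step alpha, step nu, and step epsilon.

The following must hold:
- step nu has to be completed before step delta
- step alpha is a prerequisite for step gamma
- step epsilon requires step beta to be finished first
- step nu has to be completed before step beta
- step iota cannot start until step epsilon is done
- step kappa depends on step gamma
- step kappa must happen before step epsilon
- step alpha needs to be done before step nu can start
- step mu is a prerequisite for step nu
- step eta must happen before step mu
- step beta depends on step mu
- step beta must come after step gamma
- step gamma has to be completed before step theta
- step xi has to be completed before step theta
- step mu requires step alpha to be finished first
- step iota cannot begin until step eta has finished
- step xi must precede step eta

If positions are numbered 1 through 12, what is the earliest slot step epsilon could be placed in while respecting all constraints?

9

Every step that must precede step epsilon has to come before it. Tracing all chains that end at step epsilon, those steps are: step beta, step kappa, step eta, step xi, step gamma, step mu, step alpha, step nu — 8 in total.
So at minimum 8 steps come before step epsilon, putting step epsilon no earlier than position 9. That position is achievable by scheduling exactly those predecessors first.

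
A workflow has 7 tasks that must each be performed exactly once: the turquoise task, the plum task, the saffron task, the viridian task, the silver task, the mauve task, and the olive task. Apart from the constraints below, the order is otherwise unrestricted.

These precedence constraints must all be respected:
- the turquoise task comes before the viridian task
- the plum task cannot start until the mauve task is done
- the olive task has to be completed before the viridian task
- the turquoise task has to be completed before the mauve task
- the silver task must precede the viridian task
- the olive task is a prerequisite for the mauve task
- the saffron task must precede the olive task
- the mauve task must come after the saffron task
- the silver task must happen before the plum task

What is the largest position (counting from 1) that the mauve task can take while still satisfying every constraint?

The only task forced after the mauve task (directly or by a chain) is the plum task.
With 1 mandatory successor out of 7 tasks total, the latest slot for the mauve task is 7−1 = 6, and it's reachable by doing all non-successors before the mauve task.

6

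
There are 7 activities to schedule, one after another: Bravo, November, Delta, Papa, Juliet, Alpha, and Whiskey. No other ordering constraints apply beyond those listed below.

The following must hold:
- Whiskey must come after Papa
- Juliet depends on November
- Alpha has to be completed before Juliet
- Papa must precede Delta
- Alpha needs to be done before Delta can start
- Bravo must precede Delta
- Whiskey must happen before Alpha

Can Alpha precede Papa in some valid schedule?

No

There is a dependency chain Papa → Whiskey → Alpha, so Alpha always comes after Papa.
So no valid ordering can have Alpha before Papa.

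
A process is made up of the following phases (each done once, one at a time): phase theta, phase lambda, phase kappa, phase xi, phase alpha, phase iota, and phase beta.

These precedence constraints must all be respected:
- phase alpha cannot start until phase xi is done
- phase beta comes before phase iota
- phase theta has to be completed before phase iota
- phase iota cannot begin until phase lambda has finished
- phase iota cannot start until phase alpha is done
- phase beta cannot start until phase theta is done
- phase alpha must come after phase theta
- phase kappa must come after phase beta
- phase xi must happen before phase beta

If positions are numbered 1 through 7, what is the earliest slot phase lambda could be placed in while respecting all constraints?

1

Phase lambda has no prerequisites at all, so it can go in position 1.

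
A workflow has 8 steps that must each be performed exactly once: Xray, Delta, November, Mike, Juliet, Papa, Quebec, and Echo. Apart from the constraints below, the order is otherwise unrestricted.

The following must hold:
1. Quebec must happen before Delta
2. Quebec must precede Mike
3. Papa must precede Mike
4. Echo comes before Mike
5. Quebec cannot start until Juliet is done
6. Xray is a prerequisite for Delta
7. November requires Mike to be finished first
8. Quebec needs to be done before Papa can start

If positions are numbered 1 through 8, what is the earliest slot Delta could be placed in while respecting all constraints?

Every step that must precede Delta has to come before it. Tracing all chains that end at Delta, those steps are: Xray, Juliet, Quebec — 3 in total.
With 3 mandatory predecessors, the earliest Delta can sit is position 3+1 = 4, and placing just those 3 first achieves it.

4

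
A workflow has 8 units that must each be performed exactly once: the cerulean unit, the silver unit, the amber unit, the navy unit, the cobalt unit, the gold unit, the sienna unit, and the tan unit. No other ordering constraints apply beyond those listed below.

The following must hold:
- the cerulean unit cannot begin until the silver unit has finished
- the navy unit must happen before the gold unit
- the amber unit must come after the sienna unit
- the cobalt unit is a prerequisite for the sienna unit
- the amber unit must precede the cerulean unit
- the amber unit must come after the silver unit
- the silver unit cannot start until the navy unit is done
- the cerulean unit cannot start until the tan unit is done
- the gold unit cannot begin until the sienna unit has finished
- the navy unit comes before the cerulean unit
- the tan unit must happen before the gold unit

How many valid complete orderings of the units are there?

The units with no prerequisites are the navy unit, the cobalt unit, the tan unit; any of them can be placed first.
Systematically extending each partial ordering one unit at a time and counting, there are 114 complete orderings.

114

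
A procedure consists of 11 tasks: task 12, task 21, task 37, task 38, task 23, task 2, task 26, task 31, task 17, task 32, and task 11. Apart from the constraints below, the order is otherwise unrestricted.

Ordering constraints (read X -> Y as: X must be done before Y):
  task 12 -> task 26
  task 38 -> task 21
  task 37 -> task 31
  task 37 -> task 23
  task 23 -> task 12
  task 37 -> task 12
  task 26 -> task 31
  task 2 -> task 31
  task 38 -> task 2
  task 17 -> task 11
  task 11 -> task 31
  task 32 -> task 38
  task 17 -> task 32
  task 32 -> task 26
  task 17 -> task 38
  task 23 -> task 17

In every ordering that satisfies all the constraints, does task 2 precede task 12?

No

Task 2 and task 12 are not related by any chain of constraints.
So task 2 can come before task 12 or after — it is not forced.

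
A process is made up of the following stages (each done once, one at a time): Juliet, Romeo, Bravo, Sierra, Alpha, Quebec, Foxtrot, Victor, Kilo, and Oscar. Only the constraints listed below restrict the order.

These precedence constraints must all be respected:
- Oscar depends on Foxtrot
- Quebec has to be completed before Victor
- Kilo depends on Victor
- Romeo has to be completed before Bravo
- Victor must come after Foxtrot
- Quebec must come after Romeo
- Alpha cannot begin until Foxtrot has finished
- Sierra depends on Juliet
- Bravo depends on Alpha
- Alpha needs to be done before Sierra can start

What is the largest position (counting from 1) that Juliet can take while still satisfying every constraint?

9

The only stage forced after Juliet (directly or by a chain) is Sierra.
With 1 mandatory successor out of 10 stages total, the latest slot for Juliet is 10−1 = 9, and it's reachable by doing all non-successors before Juliet.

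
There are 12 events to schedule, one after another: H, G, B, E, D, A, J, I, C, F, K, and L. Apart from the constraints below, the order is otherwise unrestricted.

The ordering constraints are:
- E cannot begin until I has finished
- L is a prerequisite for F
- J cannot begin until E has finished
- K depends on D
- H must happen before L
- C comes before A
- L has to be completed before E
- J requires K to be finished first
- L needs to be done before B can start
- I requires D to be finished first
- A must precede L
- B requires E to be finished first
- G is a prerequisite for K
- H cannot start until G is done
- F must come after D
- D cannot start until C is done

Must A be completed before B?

Tracing the constraints gives a chain: A → L → B.
That forces A before B in every valid schedule.

Yes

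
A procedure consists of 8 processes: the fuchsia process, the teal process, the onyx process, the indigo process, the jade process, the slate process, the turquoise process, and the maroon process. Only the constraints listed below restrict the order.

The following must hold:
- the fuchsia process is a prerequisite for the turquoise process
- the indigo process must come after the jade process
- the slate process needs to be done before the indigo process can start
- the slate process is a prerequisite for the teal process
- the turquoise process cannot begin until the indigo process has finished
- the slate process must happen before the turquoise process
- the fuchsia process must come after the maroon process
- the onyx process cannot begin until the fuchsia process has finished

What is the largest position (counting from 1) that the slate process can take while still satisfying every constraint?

Following every chain forward from the slate process, the processes that must come later are the teal process, the indigo process, the turquoise process — 3 of them.
So at least 3 processes follow the slate process, putting the slate process no later than position 5. That position is achievable by scheduling everything else first.

5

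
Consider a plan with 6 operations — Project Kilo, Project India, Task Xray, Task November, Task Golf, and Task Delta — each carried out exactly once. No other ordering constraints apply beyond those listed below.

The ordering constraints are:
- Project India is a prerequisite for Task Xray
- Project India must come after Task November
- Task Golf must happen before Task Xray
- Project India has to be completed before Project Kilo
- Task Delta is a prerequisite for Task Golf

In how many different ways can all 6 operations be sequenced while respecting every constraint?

16

The operations with no prerequisites are Task November, Task Delta; any of them can be placed first.
Systematically extending each partial ordering one operation at a time and counting, there are 16 complete orderings.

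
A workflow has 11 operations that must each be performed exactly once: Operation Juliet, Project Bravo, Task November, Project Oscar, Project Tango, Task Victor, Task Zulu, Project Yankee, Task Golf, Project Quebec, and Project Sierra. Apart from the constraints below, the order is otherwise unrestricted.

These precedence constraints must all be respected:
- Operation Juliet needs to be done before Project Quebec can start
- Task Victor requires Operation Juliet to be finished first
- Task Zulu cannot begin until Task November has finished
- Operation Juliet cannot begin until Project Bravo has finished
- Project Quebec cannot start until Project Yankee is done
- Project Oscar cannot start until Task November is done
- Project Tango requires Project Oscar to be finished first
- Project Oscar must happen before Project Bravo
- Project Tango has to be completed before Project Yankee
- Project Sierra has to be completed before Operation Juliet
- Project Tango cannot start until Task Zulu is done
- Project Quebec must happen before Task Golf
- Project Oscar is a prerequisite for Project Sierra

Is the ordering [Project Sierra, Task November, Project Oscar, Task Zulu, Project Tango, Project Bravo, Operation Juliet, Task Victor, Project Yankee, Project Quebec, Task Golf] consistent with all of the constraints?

No

Here Project Oscar comes after Project Sierra.
That contradicts the constraint that Project Oscar must precede Project Sierra.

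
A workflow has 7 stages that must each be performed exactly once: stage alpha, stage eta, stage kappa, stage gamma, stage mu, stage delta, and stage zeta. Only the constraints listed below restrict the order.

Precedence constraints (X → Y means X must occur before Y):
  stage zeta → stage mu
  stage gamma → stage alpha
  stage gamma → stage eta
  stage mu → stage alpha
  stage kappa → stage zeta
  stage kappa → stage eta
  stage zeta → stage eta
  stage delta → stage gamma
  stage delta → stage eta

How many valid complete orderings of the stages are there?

26

The stages with no prerequisites are stage kappa, stage delta; any of them can be placed first.
Systematically extending each partial ordering one stage at a time and counting, there are 26 complete orderings.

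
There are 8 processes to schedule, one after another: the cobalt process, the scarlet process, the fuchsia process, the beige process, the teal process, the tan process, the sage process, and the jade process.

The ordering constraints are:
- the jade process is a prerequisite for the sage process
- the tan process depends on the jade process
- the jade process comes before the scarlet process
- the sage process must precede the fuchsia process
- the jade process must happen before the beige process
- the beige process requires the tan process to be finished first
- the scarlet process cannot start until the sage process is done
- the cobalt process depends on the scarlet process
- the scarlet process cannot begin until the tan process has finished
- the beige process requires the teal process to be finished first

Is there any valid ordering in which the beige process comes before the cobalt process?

Yes

No chain of constraints runs from the cobalt process to the beige process, so the cobalt process is not required to come first.
So a valid ordering placing the beige process earlier than the cobalt process exists.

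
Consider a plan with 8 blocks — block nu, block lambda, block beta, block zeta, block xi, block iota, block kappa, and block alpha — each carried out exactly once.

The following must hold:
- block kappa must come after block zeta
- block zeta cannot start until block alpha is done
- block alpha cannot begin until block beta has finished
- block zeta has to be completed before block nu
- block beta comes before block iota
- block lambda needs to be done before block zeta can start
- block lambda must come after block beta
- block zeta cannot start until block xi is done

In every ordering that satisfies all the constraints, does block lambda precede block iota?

Block lambda and block iota are not related by any chain of constraints.
So block lambda can come before block iota or after — it is not forced.

No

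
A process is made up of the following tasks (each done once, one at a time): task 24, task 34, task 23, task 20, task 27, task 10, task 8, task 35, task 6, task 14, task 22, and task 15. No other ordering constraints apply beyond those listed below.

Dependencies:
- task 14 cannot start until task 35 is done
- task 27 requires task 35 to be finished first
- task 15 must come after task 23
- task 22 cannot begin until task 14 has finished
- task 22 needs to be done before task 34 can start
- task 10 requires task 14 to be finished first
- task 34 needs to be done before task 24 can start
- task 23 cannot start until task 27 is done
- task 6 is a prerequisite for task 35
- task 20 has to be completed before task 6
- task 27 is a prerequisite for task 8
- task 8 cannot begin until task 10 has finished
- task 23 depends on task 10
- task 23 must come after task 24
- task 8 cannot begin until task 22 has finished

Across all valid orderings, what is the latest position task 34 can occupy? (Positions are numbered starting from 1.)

9

The tasks that are forced after task 34, directly or by a chain of constraints, are task 24, task 23, task 15. That's 3 tasks.
So at least 3 tasks follow task 34, putting task 34 no later than position 9. That position is achievable by scheduling everything else first.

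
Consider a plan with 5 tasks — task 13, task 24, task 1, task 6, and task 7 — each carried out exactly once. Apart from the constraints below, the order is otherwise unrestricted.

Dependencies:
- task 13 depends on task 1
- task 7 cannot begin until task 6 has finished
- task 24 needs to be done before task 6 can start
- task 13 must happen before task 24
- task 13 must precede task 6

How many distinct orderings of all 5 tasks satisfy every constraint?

Task 1 is the only task with nothing required before it, so every ordering starts there.
Continuing from there, at each step only one task has all its prerequisites placed, so the ordering is fully determined — there is exactly 1.

1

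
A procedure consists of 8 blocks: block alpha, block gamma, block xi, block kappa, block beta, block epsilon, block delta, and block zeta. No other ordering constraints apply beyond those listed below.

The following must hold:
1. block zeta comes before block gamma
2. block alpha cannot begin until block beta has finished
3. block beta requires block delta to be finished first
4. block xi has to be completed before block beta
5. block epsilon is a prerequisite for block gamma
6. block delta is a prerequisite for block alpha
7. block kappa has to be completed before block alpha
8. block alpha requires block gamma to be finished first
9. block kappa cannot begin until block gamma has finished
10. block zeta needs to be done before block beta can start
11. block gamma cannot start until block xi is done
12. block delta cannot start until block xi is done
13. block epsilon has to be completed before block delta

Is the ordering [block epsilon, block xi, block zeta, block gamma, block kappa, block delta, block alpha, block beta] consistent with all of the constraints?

No

In the proposed order, block alpha appears before block beta.
That contradicts the constraint that block beta must precede block alpha.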